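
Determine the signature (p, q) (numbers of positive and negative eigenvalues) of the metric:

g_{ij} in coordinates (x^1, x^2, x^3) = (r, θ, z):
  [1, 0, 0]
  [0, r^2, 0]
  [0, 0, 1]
The metric is diagonal, so its eigenvalues are the diagonal entries: 1, r^2, 1 (at a generic point, where coordinate-dependent entries are positive).
3 positive, 0 negative.
(3, 0) - Riemannian (positive definite)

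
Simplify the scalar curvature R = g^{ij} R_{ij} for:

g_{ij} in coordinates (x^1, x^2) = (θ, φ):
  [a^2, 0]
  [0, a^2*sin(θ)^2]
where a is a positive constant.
Non-zero Christoffel symbols (Γ^k_{ij} = Γ^k_{ji}):
Γ^θ_{φ φ} = -sin(2*θ)/2
Γ^φ_{θ φ} = 1/tan(θ)
Ricci tensor (R_{ij} = R^k_{ikj}): R_{θθ} = 1, R_{θφ} = 0, R_{φφ} = sin(θ)^2
Inverse metric: g^{θθ} = 1/a^2, g^{φφ} = 1/(a^2*sin(θ)^2)
R = g^{ij} R_{ij} = (1/a^2)(1) + (1/(a^2*sin(θ)^2))(sin(θ)^2) = 2/a^2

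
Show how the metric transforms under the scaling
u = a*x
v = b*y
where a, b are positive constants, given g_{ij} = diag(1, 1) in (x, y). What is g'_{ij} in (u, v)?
Invert the transformation: x = u/a, y = v/b
g'_{ij} = (∂x^k/∂x'^i)(∂x^l/∂x'^j) g_{kl}; with g_{kl} = δ_{kl} this is Σ_k (∂x^k/∂x'^i)(∂x^k/∂x'^j).
Jacobian: ∂x/∂u = 1/a, ∂x/∂v = 0, ∂y/∂u = 0, ∂y/∂v = 1/b
g'_{uu} = (1/a)(1/a) + (0)(0) = 1/a^2
g'_{uv} = (1/a)(0) + (0)(1/b) = 0
g'_{vv} = (0)(0) + (1/b)(1/b) = 1/b^2
g'_{ij} = diag(1/a^2, 1/b^2)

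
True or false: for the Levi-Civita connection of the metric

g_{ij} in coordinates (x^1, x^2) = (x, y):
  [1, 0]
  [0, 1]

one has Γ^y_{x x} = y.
Γ^y_{x x} = (1/2) g^{yy} (∂_x g_{yx} + ∂_x g_{yx} - ∂_y g_{xx}) = (1/2)(1)((0) + (0) - (0)) = 0
This differs from the proposed value y.
False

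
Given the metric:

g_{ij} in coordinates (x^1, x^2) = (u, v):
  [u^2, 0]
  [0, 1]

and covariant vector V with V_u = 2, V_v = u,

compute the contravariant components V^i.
Inverse metric (diagonal): g^{uu} = 1/u^2, g^{vv} = 1
V^i = g^{ij} V_j:
V^u = (1/u^2)(2) + (0)(u) = 2/u^2
V^v = (0)(2) + (1)(u) = u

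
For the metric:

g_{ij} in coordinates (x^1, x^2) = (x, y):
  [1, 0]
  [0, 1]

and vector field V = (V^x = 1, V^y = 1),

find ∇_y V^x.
All Christoffel symbols are zero.
∇_y V^x = ∂_y V^x + Γ^x_{y j} V^j
  = (0) + (0)(1) + (0)(1)
  = 0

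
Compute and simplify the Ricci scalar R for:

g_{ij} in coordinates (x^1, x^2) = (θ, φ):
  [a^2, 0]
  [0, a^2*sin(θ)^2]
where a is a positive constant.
Non-zero Christoffel symbols (Γ^k_{ij} = Γ^k_{ji}):
Γ^θ_{φ φ} = -sin(2*θ)/2
Γ^φ_{θ φ} = 1/tan(θ)
Ricci tensor (R_{ij} = R^k_{ikj}): R_{θθ} = 1, R_{θφ} = 0, R_{φφ} = sin(θ)^2
Inverse metric: g^{θθ} = 1/a^2, g^{φφ} = 1/(a^2*sin(θ)^2)
R = g^{ij} R_{ij} = (1/a^2)(1) + (1/(a^2*sin(θ)^2))(sin(θ)^2) = 2/a^2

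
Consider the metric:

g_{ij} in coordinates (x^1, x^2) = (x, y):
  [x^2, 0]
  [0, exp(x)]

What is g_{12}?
With x^1 = x, x^2 = y, g_{12} = g_{xy} is the row-1, column-2 entry of the matrix.
g_{12} = 0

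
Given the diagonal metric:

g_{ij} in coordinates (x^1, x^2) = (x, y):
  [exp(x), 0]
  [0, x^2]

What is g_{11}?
With x^1 = x, x^2 = y, g_{11} = g_{xx} is the row-1, column-1 entry of the matrix.
g_{11} = exp(x)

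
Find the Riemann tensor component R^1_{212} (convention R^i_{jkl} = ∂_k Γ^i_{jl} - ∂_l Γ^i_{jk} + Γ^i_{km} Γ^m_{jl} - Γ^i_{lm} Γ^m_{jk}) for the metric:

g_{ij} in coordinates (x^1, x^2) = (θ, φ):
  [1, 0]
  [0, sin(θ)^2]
Non-zero Christoffel symbols (Γ^k_{ij} = Γ^k_{ji}):
Γ^θ_{φ φ} = -sin(2*θ)/2
Γ^φ_{θ φ} = 1/tan(θ)
R^θ_{φ θ φ} = ∂_θ Γ^θ_{φ φ} - ∂_φ Γ^θ_{φ θ} + Γ^θ_{θ m} Γ^m_{φ φ} - Γ^θ_{φ m} Γ^m_{φ θ}
  = (-cos(2*θ)) - (0) + (0) - (-cos(θ)^2) = sin(θ)^2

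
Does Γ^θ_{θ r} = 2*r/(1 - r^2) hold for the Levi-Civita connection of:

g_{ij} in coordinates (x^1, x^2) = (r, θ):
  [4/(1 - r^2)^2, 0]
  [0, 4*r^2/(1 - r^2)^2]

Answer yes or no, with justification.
Γ^θ_{θ r} = (1/2) g^{θθ} (∂_θ g_{θr} + ∂_r g_{θθ} - ∂_θ g_{θr}) = (1/2)((1 - r^2)^2/(4*r^2))((0) + (-8*(r^3 + r)/(r^2 - 1)^3) - (0)) = (-r^2 - 1)/(r^3 - r)
This differs from the proposed value 2*r/(1 - r^2).
No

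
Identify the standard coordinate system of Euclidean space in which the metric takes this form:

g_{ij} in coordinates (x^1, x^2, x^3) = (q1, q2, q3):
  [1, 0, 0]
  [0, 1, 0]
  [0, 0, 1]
All components are constant and the metric is the identity, i.e. orthonormal rectilinear coordinates.
Cartesian (3D) coordinates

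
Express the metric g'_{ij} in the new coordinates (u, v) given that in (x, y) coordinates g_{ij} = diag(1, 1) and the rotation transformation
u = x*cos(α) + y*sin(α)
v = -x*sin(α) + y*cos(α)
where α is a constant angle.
Invert the transformation: x = u*cos(α) - v*sin(α), y = u*sin(α) + v*cos(α)
g'_{ij} = (∂x^k/∂x'^i)(∂x^l/∂x'^j) g_{kl}; with g_{kl} = δ_{kl} this is Σ_k (∂x^k/∂x'^i)(∂x^k/∂x'^j).
Jacobian: ∂x/∂u = cos(α), ∂x/∂v = -sin(α), ∂y/∂u = sin(α), ∂y/∂v = cos(α)
g'_{uu} = (cos(α))(cos(α)) + (sin(α))(sin(α)) = 1
g'_{uv} = (cos(α))(-sin(α)) + (sin(α))(cos(α)) = 0
g'_{vv} = (-sin(α))(-sin(α)) + (cos(α))(cos(α)) = 1
g'_{ij} = diag(1, 1)
The Euclidean metric is invariant under rotations.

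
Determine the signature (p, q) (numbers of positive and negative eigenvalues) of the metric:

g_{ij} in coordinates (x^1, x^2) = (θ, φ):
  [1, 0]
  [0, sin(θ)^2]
The metric is diagonal, so its eigenvalues are the diagonal entries: 1, sin(θ)^2 (at a generic point, where coordinate-dependent entries are positive).
2 positive, 0 negative.
(2, 0) - Riemannian (positive definite)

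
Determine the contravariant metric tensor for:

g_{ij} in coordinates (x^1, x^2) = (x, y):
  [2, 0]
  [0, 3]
The metric is diagonal, so g^{ij} is diagonal with entries 1/g_{ii}: diag(1/2, 1/3).
g^{ij}:
  [1/2, 0]
  [0, 1/3]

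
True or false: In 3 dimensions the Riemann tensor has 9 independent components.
n^2(n^2-1)/12 = 9·8/12 = 6 independent components for n = 3.
False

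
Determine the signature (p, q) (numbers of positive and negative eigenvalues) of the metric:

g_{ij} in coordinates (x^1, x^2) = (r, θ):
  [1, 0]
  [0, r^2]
The metric is diagonal, so its eigenvalues are the diagonal entries: 1, r^2 (at a generic point, where coordinate-dependent entries are positive).
2 positive, 0 negative.
(2, 0) - Riemannian (positive definite)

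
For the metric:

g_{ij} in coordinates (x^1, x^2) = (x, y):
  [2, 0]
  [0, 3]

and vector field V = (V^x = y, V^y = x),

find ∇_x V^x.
All Christoffel symbols are zero.
∇_x V^x = ∂_x V^x + Γ^x_{x j} V^j
  = (0) + (0)(y) + (0)(x)
  = 0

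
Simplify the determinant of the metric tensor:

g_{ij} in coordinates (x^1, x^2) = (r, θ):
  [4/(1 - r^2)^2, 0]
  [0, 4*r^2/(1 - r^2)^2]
For a 2×2 metric: det(g) = g_{11}·g_{22} - g_{12}·g_{21}
= (4/(1 - r^2)^2)·(4*r^2/(1 - r^2)^2) - (0)·(0)
= 16*r^2/(1 - r^2)^4 - 0
det(g) = 16*r^2/(1 - r^2)^4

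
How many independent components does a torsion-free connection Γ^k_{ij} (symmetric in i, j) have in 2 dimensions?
Γ^k_{ij} has n choices for the upper index and n(n+1)/2 independent symmetric lower index pairs.
Total = 2 × 2×3/2 = 2 × 3 = 6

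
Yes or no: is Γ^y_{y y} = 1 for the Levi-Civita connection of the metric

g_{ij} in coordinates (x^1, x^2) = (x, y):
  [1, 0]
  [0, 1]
Γ^y_{y y} = (1/2) g^{yy} (∂_y g_{yy} + ∂_y g_{yy} - ∂_y g_{yy}) = (1/2)(1)((0) + (0) - (0)) = 0
This differs from the proposed value 1.
No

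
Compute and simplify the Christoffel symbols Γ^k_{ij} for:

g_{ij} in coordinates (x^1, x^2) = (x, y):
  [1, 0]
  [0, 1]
Using Γ^k_{ij} = (1/2) g^{km} (∂_i g_{mj} + ∂_j g_{mi} - ∂_m g_{ij}); the metric is diagonal, so only the m = k term contributes.
Every metric component is constant, so all ∂_m g_{ij} = 0 and every Christoffel symbol vanishes.
All Christoffel symbols are zero.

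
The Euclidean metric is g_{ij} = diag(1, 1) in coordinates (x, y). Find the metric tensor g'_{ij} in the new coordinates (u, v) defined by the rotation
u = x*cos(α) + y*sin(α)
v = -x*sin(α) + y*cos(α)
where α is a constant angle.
Invert the transformation: x = u*cos(α) - v*sin(α), y = u*sin(α) + v*cos(α)
g'_{ij} = (∂x^k/∂x'^i)(∂x^l/∂x'^j) g_{kl}; with g_{kl} = δ_{kl} this is Σ_k (∂x^k/∂x'^i)(∂x^k/∂x'^j).
Jacobian: ∂x/∂u = cos(α), ∂x/∂v = -sin(α), ∂y/∂u = sin(α), ∂y/∂v = cos(α)
g'_{uu} = (cos(α))(cos(α)) + (sin(α))(sin(α)) = 1
g'_{uv} = (cos(α))(-sin(α)) + (sin(α))(cos(α)) = 0
g'_{vv} = (-sin(α))(-sin(α)) + (cos(α))(cos(α)) = 1
g'_{ij} = diag(1, 1)
The Euclidean metric is invariant under rotations.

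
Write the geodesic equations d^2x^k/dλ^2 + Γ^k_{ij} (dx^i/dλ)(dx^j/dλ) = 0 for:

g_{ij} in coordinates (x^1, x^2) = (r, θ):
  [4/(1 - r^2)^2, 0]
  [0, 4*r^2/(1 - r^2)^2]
Geodesic equation: d^2x^k/dλ^2 + Γ^k_{ij} (dx^i/dλ)(dx^j/dλ) = 0.
Non-zero Christoffel symbols:
Γ^r_{r r} = 2*r/(1 - r^2)
Γ^r_{θ θ} = (r^3 + r)/(r^2 - 1)
Γ^θ_{r θ} = (-r^2 - 1)/(r^3 - r)
Substituting (the symmetric pair Γ^k_{ij}, Γ^k_{ji} combines into a factor 2):
d^2r/dλ^2 + (2*r/(1 - r^2)) (dr/dλ)^2 + ((r^3 + r)/(r^2 - 1)) (dθ/dλ)^2 = 0
d^2θ/dλ^2 + ((-2*r^2 - 2)/(r^3 - r)) (dr/dλ)(dθ/dλ) = 0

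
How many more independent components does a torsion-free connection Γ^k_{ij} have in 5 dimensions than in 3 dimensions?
Independent components in n dimensions: n × n(n+1)/2 = n^2(n+1)/2.
5D: 5 × 15 = 75
3D: 3 × 6 = 18
Difference = 75 - 18 = 57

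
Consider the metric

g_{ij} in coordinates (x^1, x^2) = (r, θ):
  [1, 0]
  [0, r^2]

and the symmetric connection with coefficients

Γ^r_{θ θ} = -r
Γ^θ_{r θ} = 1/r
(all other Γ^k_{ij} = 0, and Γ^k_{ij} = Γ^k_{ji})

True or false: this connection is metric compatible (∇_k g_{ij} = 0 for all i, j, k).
Using ∇_k g_{ij} = ∂_k g_{ij} - Γ^m_{ki} g_{mj} - Γ^m_{kj} g_{im}:
e.g. ∇_r g_{θθ} = (2*r) - (r) - (r) = 0
Every component ∇_k g_{ij} vanishes: the connection is metric compatible.
True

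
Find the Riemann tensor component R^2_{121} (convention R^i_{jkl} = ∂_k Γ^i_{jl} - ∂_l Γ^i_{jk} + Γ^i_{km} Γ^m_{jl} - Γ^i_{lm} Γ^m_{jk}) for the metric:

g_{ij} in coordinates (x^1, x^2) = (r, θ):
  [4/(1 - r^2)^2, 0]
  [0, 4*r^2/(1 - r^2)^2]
Non-zero Christoffel symbols (Γ^k_{ij} = Γ^k_{ji}):
Γ^r_{r r} = 2*r/(1 - r^2)
Γ^r_{θ θ} = (r^3 + r)/(r^2 - 1)
Γ^θ_{r θ} = (-r^2 - 1)/(r^3 - r)
R^θ_{r θ r} = ∂_θ Γ^θ_{r r} - ∂_r Γ^θ_{r θ} + Γ^θ_{θ m} Γ^m_{r r} - Γ^θ_{r m} Γ^m_{r θ}
  = (0) - ((r^4 + 4*r^2 - 1)/(r^3 - r)^2) + (2*(r^2 + 1)/(r^2 - 1)^2) - ((r^2 + 1)^2/(r^3 - r)^2) = -4/(r^2 - 1)^2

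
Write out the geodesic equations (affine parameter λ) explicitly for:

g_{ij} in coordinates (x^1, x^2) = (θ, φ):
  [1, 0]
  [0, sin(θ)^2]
Geodesic equation: d^2x^k/dλ^2 + Γ^k_{ij} (dx^i/dλ)(dx^j/dλ) = 0.
Non-zero Christoffel symbols:
Γ^θ_{φ φ} = -sin(2*θ)/2
Γ^φ_{θ φ} = 1/tan(θ)
Substituting (the symmetric pair Γ^k_{ij}, Γ^k_{ji} combines into a factor 2):
d^2θ/dλ^2 - (sin(2*θ)/2) (dφ/dλ)^2 = 0
d^2φ/dλ^2 + (2/tan(θ)) (dθ/dλ)(dφ/dλ) = 0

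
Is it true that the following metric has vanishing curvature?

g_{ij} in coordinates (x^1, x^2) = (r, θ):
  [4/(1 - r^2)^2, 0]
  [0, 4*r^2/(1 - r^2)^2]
Non-zero Christoffel symbols:
Γ^r_{r r} = 2*r/(1 - r^2)
Γ^r_{θ θ} = (r^3 + r)/(r^2 - 1)
Γ^θ_{r θ} = (-r^2 - 1)/(r^3 - r)
Ricci tensor: R_{rr} = -4/(r^2 - 1)^2, R_{rθ} = 0, R_{θθ} = -4*r^2/(r^2 - 1)^2
The Ricci tensor is non-zero, so the Riemann tensor is non-zero: not flat.
No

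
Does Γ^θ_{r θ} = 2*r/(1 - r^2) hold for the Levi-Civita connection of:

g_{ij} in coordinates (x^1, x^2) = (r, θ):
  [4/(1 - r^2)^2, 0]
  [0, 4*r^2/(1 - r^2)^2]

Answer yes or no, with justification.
Γ^θ_{r θ} = (1/2) g^{θθ} (∂_r g_{θθ} + ∂_θ g_{θr} - ∂_θ g_{rθ}) = (1/2)((1 - r^2)^2/(4*r^2))((-8*(r^3 + r)/(r^2 - 1)^3) + (0) - (0)) = (-r^2 - 1)/(r^3 - r)
This differs from the proposed value 2*r/(1 - r^2).
No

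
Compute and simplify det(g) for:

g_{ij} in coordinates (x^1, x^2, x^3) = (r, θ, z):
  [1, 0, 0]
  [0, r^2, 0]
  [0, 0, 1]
Diagonal metric: det(g) = g_{11}·g_{22}·g_{33}
= (1)·(r^2)·(1)
det(g) = r^2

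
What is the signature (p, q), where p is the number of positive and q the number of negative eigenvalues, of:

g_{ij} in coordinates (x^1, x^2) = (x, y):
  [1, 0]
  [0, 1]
The metric is diagonal, so its eigenvalues are the diagonal entries: 1, 1 (at a generic point, where coordinate-dependent entries are positive).
2 positive, 0 negative.
(2, 0) - Riemannian (positive definite)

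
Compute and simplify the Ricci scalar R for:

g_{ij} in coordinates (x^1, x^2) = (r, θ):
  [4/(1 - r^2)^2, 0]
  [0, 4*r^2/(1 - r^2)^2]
Non-zero Christoffel symbols (Γ^k_{ij} = Γ^k_{ji}):
Γ^r_{r r} = 2*r/(1 - r^2)
Γ^r_{θ θ} = (r^3 + r)/(r^2 - 1)
Γ^θ_{r θ} = (-r^2 - 1)/(r^3 - r)
Ricci tensor (R_{ij} = R^k_{ikj}): R_{rr} = -4/(r^2 - 1)^2, R_{rθ} = 0, R_{θθ} = -4*r^2/(r^2 - 1)^2
Inverse metric: g^{rr} = (1 - r^2)^2/4, g^{θθ} = (1 - r^2)^2/(4*r^2)
R = g^{ij} R_{ij} = ((1 - r^2)^2/4)(-4/(r^2 - 1)^2) + ((1 - r^2)^2/(4*r^2))(-4*r^2/(r^2 - 1)^2) = -2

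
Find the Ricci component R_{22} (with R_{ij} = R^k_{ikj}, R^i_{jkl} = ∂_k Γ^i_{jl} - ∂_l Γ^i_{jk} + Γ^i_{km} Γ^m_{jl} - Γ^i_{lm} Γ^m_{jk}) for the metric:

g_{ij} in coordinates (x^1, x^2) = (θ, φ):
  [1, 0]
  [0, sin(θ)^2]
Non-zero Christoffel symbols (Γ^k_{ij} = Γ^k_{ji}):
Γ^θ_{φ φ} = -sin(2*θ)/2
Γ^φ_{θ φ} = 1/tan(θ)
R^θ_{φ θ φ} = ∂_θ Γ^θ_{φ φ} - ∂_φ Γ^θ_{φ θ} + Γ^θ_{θ m} Γ^m_{φ φ} - Γ^θ_{φ m} Γ^m_{φ θ}
  = (-cos(2*θ)) - (0) + (0) - (-cos(θ)^2) = sin(θ)^2
R^φ_{φ φ φ} = 0 (a repeated index in an antisymmetric pair)
R_{φφ} = R^θ_{φ θ φ} + R^φ_{φ φ φ} = (sin(θ)^2) + (0) = sin(θ)^2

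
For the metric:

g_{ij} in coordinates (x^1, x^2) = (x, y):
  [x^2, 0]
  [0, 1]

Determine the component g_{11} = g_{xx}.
With x^1 = x, x^2 = y, g_{11} = g_{xx} is the row-1, column-1 entry of the matrix.
g_{11} = x^2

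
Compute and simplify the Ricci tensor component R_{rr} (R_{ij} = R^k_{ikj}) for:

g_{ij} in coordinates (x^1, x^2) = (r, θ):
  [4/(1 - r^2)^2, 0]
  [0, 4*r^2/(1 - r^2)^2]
Non-zero Christoffel symbols (Γ^k_{ij} = Γ^k_{ji}):
Γ^r_{r r} = 2*r/(1 - r^2)
Γ^r_{θ θ} = (r^3 + r)/(r^2 - 1)
Γ^θ_{r θ} = (-r^2 - 1)/(r^3 - r)
R^r_{r r r} = 0 (a repeated index in an antisymmetric pair)
R^θ_{r θ r} = ∂_θ Γ^θ_{r r} - ∂_r Γ^θ_{r θ} + Γ^θ_{θ m} Γ^m_{r r} - Γ^θ_{r m} Γ^m_{r θ}
  = (0) - ((r^4 + 4*r^2 - 1)/(r^3 - r)^2) + (2*(r^2 + 1)/(r^2 - 1)^2) - ((r^2 + 1)^2/(r^3 - r)^2) = -4/(r^2 - 1)^2
R_{rr} = R^r_{r r r} + R^θ_{r θ r} = (0) + (-4/(r^2 - 1)^2) = -4/(r^2 - 1)^2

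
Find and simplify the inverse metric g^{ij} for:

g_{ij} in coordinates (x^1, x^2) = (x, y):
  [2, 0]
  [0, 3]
The metric is diagonal, so g^{ij} is diagonal with entries 1/g_{ii}: diag(1/2, 1/3).
g^{ij}:
  [1/2, 0]
  [0, 1/3]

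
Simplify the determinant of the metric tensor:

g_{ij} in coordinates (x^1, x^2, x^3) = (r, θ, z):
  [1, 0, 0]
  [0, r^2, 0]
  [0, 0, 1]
Diagonal metric: det(g) = g_{11}·g_{22}·g_{33}
= (1)·(r^2)·(1)
det(g) = r^2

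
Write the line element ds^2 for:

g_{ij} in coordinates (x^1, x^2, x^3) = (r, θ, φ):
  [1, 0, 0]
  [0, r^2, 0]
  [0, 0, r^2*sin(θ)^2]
ds^2 = g_{ij} dx^i dx^j; only the non-zero components contribute.
ds^2 = dr^2 + r^2 dθ^2 + r^2*sin(θ)^2 dφ^2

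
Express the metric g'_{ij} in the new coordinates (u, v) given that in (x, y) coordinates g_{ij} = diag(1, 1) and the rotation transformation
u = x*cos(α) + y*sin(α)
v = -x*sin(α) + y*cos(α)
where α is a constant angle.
Invert the transformation: x = u*cos(α) - v*sin(α), y = u*sin(α) + v*cos(α)
g'_{ij} = (∂x^k/∂x'^i)(∂x^l/∂x'^j) g_{kl}; with g_{kl} = δ_{kl} this is Σ_k (∂x^k/∂x'^i)(∂x^k/∂x'^j).
Jacobian: ∂x/∂u = cos(α), ∂x/∂v = -sin(α), ∂y/∂u = sin(α), ∂y/∂v = cos(α)
g'_{uu} = (cos(α))(cos(α)) + (sin(α))(sin(α)) = 1
g'_{uv} = (cos(α))(-sin(α)) + (sin(α))(cos(α)) = 0
g'_{vv} = (-sin(α))(-sin(α)) + (cos(α))(cos(α)) = 1
g'_{ij} = diag(1, 1)
The Euclidean metric is invariant under rotations.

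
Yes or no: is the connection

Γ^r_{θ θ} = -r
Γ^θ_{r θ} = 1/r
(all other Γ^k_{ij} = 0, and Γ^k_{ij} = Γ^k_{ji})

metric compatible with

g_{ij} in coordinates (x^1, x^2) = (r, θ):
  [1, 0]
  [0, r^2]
Using ∇_k g_{ij} = ∂_k g_{ij} - Γ^m_{ki} g_{mj} - Γ^m_{kj} g_{im}:
e.g. ∇_r g_{θθ} = (2*r) - (r) - (r) = 0
Every component ∇_k g_{ij} vanishes: the connection is metric compatible.
Yes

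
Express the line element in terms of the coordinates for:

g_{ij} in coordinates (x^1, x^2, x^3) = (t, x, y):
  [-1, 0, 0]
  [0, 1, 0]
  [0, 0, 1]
ds^2 = g_{ij} dx^i dx^j; only the non-zero components contribute.
ds^2 = -dt^2 + dx^2 + dy^2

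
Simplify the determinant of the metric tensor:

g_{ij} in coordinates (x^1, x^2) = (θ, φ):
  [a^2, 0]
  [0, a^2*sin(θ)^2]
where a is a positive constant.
For a 2×2 metric: det(g) = g_{11}·g_{22} - g_{12}·g_{21}
= (a^2)·(a^2*sin(θ)^2) - (0)·(0)
= a^4*sin(θ)^2 - 0
det(g) = a^4*sin(θ)^2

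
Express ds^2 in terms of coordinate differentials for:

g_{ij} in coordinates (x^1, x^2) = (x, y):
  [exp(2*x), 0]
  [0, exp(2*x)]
ds^2 = g_{ij} dx^i dx^j; only the non-zero components contribute.
ds^2 = exp(2*x) dx^2 + exp(2*x) dy^2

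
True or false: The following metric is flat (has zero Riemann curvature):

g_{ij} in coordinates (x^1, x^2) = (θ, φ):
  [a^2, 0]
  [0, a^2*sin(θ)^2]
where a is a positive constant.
Non-zero Christoffel symbols:
Γ^θ_{φ φ} = -sin(2*θ)/2
Γ^φ_{θ φ} = 1/tan(θ)
Ricci tensor: R_{θθ} = 1, R_{θφ} = 0, R_{φφ} = sin(θ)^2
The Ricci tensor is non-zero, so the Riemann tensor is non-zero: not flat.
False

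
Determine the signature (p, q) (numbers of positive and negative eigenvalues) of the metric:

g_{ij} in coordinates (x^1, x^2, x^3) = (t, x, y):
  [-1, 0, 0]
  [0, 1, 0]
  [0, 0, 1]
The metric is diagonal, so its eigenvalues are the diagonal entries: -1, 1, 1 (at a generic point, where coordinate-dependent entries are positive).
2 positive, 1 negative.
(2, 1) - Lorentzian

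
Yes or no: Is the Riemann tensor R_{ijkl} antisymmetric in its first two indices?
R_{ijkl} = -R_{jikl} (follows from metric compatibility).
Yes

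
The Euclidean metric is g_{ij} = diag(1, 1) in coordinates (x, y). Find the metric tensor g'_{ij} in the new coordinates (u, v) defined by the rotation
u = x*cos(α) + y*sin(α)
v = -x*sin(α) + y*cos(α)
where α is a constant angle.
Invert the transformation: x = u*cos(α) - v*sin(α), y = u*sin(α) + v*cos(α)
g'_{ij} = (∂x^k/∂x'^i)(∂x^l/∂x'^j) g_{kl}; with g_{kl} = δ_{kl} this is Σ_k (∂x^k/∂x'^i)(∂x^k/∂x'^j).
Jacobian: ∂x/∂u = cos(α), ∂x/∂v = -sin(α), ∂y/∂u = sin(α), ∂y/∂v = cos(α)
g'_{uu} = (cos(α))(cos(α)) + (sin(α))(sin(α)) = 1
g'_{uv} = (cos(α))(-sin(α)) + (sin(α))(cos(α)) = 0
g'_{vv} = (-sin(α))(-sin(α)) + (cos(α))(cos(α)) = 1
g'_{ij} = diag(1, 1)
The Euclidean metric is invariant under rotations.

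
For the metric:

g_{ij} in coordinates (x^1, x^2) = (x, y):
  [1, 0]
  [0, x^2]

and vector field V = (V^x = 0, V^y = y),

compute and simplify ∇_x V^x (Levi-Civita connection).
Non-zero Christoffel symbols:
Γ^x_{y y} = -x
Γ^y_{x y} = 1/x
∇_x V^x = ∂_x V^x + Γ^x_{x j} V^j
  = (0) + (0)(0) + (0)(y)
  = 0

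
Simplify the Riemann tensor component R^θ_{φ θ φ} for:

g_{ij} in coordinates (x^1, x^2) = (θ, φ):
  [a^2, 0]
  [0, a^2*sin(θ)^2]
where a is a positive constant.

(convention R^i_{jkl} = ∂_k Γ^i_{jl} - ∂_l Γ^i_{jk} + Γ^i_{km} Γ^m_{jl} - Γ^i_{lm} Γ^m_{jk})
Non-zero Christoffel symbols (Γ^k_{ij} = Γ^k_{ji}):
Γ^θ_{φ φ} = -sin(2*θ)/2
Γ^φ_{θ φ} = 1/tan(θ)
R^θ_{φ θ φ} = ∂_θ Γ^θ_{φ φ} - ∂_φ Γ^θ_{φ θ} + Γ^θ_{θ m} Γ^m_{φ φ} - Γ^θ_{φ m} Γ^m_{φ θ}
  = (-cos(2*θ)) - (0) + (0) - (-cos(θ)^2) = sin(θ)^2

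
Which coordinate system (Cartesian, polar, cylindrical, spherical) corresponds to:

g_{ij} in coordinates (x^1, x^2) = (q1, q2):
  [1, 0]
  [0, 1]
All components are constant and the metric is the identity, i.e. orthonormal rectilinear coordinates.
Cartesian (2D) coordinates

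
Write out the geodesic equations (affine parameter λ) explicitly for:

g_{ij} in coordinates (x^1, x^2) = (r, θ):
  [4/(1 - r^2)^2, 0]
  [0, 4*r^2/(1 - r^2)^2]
Geodesic equation: d^2x^k/dλ^2 + Γ^k_{ij} (dx^i/dλ)(dx^j/dλ) = 0.
Non-zero Christoffel symbols:
Γ^r_{r r} = 2*r/(1 - r^2)
Γ^r_{θ θ} = (r^3 + r)/(r^2 - 1)
Γ^θ_{r θ} = (-r^2 - 1)/(r^3 - r)
Substituting (the symmetric pair Γ^k_{ij}, Γ^k_{ji} combines into a factor 2):
d^2r/dλ^2 + (2*r/(1 - r^2)) (dr/dλ)^2 + ((r^3 + r)/(r^2 - 1)) (dθ/dλ)^2 = 0
d^2θ/dλ^2 + ((-2*r^2 - 2)/(r^3 - r)) (dr/dλ)(dθ/dλ) = 0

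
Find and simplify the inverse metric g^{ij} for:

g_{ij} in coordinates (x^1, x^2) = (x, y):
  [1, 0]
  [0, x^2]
The metric is diagonal, so g^{ij} is diagonal with entries 1/g_{ii}: diag(1, 1/(x^2)).
g^{ij}:
  [1, 0]
  [0, 1/x^2]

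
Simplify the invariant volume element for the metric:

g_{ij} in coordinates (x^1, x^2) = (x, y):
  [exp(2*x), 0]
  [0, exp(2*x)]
det(g) = exp(4*x)
√|det(g)| = exp(2*x)
Volume element: dV = exp(2*x) dx dy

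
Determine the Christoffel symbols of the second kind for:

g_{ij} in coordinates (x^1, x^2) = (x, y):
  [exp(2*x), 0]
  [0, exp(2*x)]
Using Γ^k_{ij} = (1/2) g^{km} (∂_i g_{mj} + ∂_j g_{mi} - ∂_m g_{ij}); the metric is diagonal, so only the m = k term contributes.
Non-zero symbols (using the symmetry Γ^k_{ij} = Γ^k_{ji}):
Γ^x_{x x} = (1/2) g^{xx} (∂_x g_{xx} + ∂_x g_{xx} - ∂_x g_{xx}) = (1/2)(exp(-2*x))((2*exp(2*x)) + (2*exp(2*x)) - (2*exp(2*x))) = 1
Γ^x_{y y} = (1/2) g^{xx} (∂_y g_{xy} + ∂_y g_{xy} - ∂_x g_{yy}) = (1/2)(exp(-2*x))((0) + (0) - (2*exp(2*x))) = -1
Γ^y_{x y} = (1/2) g^{yy} (∂_x g_{yy} + ∂_y g_{yx} - ∂_y g_{xy}) = (1/2)(exp(-2*x))((2*exp(2*x)) + (0) - (0)) = 1
All other Christoffel symbols are zero.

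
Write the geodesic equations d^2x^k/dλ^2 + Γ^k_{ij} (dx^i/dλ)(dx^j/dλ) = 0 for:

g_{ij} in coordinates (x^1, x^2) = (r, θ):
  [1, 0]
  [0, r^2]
Geodesic equation: d^2x^k/dλ^2 + Γ^k_{ij} (dx^i/dλ)(dx^j/dλ) = 0.
Non-zero Christoffel symbols:
Γ^r_{θ θ} = -r
Γ^θ_{r θ} = 1/r
Substituting (the symmetric pair Γ^k_{ij}, Γ^k_{ji} combines into a factor 2):
d^2r/dλ^2 - r (dθ/dλ)^2 = 0
d^2θ/dλ^2 + (2/r) (dr/dλ)(dθ/dλ) = 0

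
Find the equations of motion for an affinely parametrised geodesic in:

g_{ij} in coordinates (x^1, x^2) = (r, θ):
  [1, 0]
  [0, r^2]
Geodesic equation: d^2x^k/dλ^2 + Γ^k_{ij} (dx^i/dλ)(dx^j/dλ) = 0.
Non-zero Christoffel symbols:
Γ^r_{θ θ} = -r
Γ^θ_{r θ} = 1/r
Substituting (the symmetric pair Γ^k_{ij}, Γ^k_{ji} combines into a factor 2):
d^2r/dλ^2 - r (dθ/dλ)^2 = 0
d^2θ/dλ^2 + (2/r) (dr/dλ)(dθ/dλ) = 0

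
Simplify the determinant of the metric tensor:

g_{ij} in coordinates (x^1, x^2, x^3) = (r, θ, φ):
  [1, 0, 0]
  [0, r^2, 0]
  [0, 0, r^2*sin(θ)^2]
Diagonal metric: det(g) = g_{11}·g_{22}·g_{33}
= (1)·(r^2)·(r^2*sin(θ)^2)
det(g) = r^4*sin(θ)^2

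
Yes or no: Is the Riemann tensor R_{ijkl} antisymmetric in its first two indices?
R_{ijkl} = -R_{jikl} (follows from metric compatibility).
Yes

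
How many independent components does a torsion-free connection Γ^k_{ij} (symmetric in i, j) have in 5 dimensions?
Γ^k_{ij} has n choices for the upper index and n(n+1)/2 independent symmetric lower index pairs.
Total = 5 × 5×6/2 = 5 × 15 = 75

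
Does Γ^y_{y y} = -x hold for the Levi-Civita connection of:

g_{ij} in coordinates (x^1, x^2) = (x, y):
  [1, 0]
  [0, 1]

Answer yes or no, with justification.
Γ^y_{y y} = (1/2) g^{yy} (∂_y g_{yy} + ∂_y g_{yy} - ∂_y g_{yy}) = (1/2)(1)((0) + (0) - (0)) = 0
This differs from the proposed value -x.
No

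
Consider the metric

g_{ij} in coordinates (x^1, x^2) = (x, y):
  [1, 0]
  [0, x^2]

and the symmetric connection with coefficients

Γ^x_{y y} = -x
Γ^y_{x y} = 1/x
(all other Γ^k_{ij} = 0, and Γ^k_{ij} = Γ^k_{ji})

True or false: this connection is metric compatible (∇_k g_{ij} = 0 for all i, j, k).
Using ∇_k g_{ij} = ∂_k g_{ij} - Γ^m_{ki} g_{mj} - Γ^m_{kj} g_{im}:
e.g. ∇_x g_{yy} = (2*x) - (x) - (x) = 0
Every component ∇_k g_{ij} vanishes: the connection is metric compatible.
True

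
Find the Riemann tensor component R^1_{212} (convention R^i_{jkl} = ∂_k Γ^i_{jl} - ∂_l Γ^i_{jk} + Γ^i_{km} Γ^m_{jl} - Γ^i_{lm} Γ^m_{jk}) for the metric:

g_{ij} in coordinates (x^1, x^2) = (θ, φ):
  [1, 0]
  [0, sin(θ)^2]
Non-zero Christoffel symbols (Γ^k_{ij} = Γ^k_{ji}):
Γ^θ_{φ φ} = -sin(2*θ)/2
Γ^φ_{θ φ} = 1/tan(θ)
R^θ_{φ θ φ} = ∂_θ Γ^θ_{φ φ} - ∂_φ Γ^θ_{φ θ} + Γ^θ_{θ m} Γ^m_{φ φ} - Γ^θ_{φ m} Γ^m_{φ θ}
  = (-cos(2*θ)) - (0) + (0) - (-cos(θ)^2) = sin(θ)^2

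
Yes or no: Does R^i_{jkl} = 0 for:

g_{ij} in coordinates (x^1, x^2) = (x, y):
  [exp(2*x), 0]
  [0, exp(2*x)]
Non-zero Christoffel symbols:
Γ^x_{x x} = 1
Γ^x_{y y} = -1
Γ^y_{x y} = 1
Ricci tensor: R_{xx} = 0, R_{xy} = 0, R_{yy} = 0
All R_{ij} vanish; in 2 dimensions the Riemann tensor is fully determined by the Ricci tensor, so R^i_{jkl} = 0: the metric is flat (curvilinear coordinates on flat space).
Yes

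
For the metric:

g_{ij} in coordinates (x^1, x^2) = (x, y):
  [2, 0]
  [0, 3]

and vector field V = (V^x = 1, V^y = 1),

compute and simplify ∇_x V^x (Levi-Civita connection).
All Christoffel symbols are zero.
∇_x V^x = ∂_x V^x + Γ^x_{x j} V^j
  = (0) + (0)(1) + (0)(1)
  = 0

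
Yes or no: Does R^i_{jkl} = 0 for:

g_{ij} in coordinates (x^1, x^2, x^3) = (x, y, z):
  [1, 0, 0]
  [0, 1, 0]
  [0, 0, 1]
All metric components are constant, so every Christoffel symbol vanishes and R^i_{jkl} = 0.
Yes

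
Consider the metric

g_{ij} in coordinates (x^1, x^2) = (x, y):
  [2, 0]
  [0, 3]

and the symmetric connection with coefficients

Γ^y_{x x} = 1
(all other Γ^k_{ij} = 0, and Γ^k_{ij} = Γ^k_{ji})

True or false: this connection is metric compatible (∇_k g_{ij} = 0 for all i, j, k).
Using ∇_k g_{ij} = ∂_k g_{ij} - Γ^m_{ki} g_{mj} - Γ^m_{kj} g_{im}:
∇_x g_{xy} = (0) - (3) - (0) = -3 ≠ 0
So the connection is not metric compatible (it is not the Levi-Civita connection).
False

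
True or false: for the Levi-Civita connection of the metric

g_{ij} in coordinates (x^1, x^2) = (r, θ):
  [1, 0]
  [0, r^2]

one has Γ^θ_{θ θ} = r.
Γ^θ_{θ θ} = (1/2) g^{θθ} (∂_θ g_{θθ} + ∂_θ g_{θθ} - ∂_θ g_{θθ}) = (1/2)(1/r^2)((0) + (0) - (0)) = 0
This differs from the proposed value r.
False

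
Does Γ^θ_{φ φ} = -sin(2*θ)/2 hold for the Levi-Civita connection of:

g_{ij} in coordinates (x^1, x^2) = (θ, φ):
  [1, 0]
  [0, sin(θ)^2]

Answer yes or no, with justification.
Γ^θ_{φ φ} = (1/2) g^{θθ} (∂_φ g_{θφ} + ∂_φ g_{θφ} - ∂_θ g_{φφ}) = (1/2)(1)((0) + (0) - (sin(2*θ))) = -sin(2*θ)/2
This equals the proposed value -sin(2*θ)/2.
Yes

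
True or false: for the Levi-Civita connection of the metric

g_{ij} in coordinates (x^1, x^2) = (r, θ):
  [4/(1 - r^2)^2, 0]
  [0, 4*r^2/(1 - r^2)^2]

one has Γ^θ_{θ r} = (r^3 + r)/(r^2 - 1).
Γ^θ_{θ r} = (1/2) g^{θθ} (∂_θ g_{θr} + ∂_r g_{θθ} - ∂_θ g_{θr}) = (1/2)((1 - r^2)^2/(4*r^2))((0) + (-8*(r^3 + r)/(r^2 - 1)^3) - (0)) = (-r^2 - 1)/(r^3 - r)
This differs from the proposed value (r^3 + r)/(r^2 - 1).
False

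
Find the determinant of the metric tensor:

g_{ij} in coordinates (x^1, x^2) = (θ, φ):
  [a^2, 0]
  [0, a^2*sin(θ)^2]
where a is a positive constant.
For a 2×2 metric: det(g) = g_{11}·g_{22} - g_{12}·g_{21}
= (a^2)·(a^2*sin(θ)^2) - (0)·(0)
= a^4*sin(θ)^2 - 0
det(g) = a^4*sin(θ)^2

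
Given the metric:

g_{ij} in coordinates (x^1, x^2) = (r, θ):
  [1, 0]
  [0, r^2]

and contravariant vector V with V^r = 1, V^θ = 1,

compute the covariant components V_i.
V_i = g_{ij} V^j:
V_r = (1)(1) + (0)(1) = 1
V_θ = (0)(1) + (r^2)(1) = r^2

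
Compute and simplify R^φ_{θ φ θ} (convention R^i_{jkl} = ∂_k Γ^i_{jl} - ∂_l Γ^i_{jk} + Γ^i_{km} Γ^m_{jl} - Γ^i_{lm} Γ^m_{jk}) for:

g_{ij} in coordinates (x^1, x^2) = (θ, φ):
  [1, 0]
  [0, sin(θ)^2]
Non-zero Christoffel symbols (Γ^k_{ij} = Γ^k_{ji}):
Γ^θ_{φ φ} = -sin(2*θ)/2
Γ^φ_{θ φ} = 1/tan(θ)
R^φ_{θ φ θ} = ∂_φ Γ^φ_{θ θ} - ∂_θ Γ^φ_{θ φ} + Γ^φ_{φ m} Γ^m_{θ θ} - Γ^φ_{θ m} Γ^m_{θ φ}
  = (0) - (-1/sin(θ)^2) + (0) - (1/tan(θ)^2) = 1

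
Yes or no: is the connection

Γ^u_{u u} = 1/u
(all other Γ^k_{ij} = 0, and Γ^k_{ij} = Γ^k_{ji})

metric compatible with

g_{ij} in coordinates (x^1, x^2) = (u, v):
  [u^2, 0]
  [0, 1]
Using ∇_k g_{ij} = ∂_k g_{ij} - Γ^m_{ki} g_{mj} - Γ^m_{kj} g_{im}:
e.g. ∇_u g_{uu} = (2*u) - (u) - (u) = 0
Every component ∇_k g_{ij} vanishes: the connection is metric compatible.
Yes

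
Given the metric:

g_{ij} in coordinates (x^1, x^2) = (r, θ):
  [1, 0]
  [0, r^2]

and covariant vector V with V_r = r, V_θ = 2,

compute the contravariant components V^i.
Inverse metric (diagonal): g^{rr} = 1, g^{θθ} = 1/r^2
V^i = g^{ij} V_j:
V^r = (1)(r) + (0)(2) = r
V^θ = (0)(r) + (1/r^2)(2) = 2/r^2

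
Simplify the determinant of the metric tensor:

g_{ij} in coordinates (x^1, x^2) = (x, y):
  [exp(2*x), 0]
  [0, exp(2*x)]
For a 2×2 metric: det(g) = g_{11}·g_{22} - g_{12}·g_{21}
= (exp(2*x))·(exp(2*x)) - (0)·(0)
= exp(4*x) - 0
det(g) = exp(4*x)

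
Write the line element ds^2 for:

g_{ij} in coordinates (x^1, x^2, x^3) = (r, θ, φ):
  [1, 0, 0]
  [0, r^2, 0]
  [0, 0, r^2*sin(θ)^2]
ds^2 = g_{ij} dx^i dx^j; only the non-zero components contribute.
ds^2 = dr^2 + r^2 dθ^2 + r^2*sin(θ)^2 dφ^2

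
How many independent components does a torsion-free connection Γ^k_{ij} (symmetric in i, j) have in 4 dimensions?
Γ^k_{ij} has n choices for the upper index and n(n+1)/2 independent symmetric lower index pairs.
Total = 4 × 4×5/2 = 4 × 10 = 40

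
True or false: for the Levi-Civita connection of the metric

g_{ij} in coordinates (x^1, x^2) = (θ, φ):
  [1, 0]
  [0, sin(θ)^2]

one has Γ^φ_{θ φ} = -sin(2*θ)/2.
Γ^φ_{θ φ} = (1/2) g^{φφ} (∂_θ g_{φφ} + ∂_φ g_{φθ} - ∂_φ g_{θφ}) = (1/2)(1/sin(θ)^2)((sin(2*θ)) + (0) - (0)) = 1/tan(θ)
This differs from the proposed value -sin(2*θ)/2.
False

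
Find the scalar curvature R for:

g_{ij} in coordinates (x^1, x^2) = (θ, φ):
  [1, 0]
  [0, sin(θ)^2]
Non-zero Christoffel symbols (Γ^k_{ij} = Γ^k_{ji}):
Γ^θ_{φ φ} = -sin(2*θ)/2
Γ^φ_{θ φ} = 1/tan(θ)
Ricci tensor (R_{ij} = R^k_{ikj}): R_{θθ} = 1, R_{θφ} = 0, R_{φφ} = sin(θ)^2
Inverse metric: g^{θθ} = 1, g^{φφ} = 1/sin(θ)^2
R = g^{ij} R_{ij} = (1)(1) + (1/sin(θ)^2)(sin(θ)^2) = 2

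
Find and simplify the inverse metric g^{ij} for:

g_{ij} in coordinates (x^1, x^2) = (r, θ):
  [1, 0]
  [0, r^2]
The metric is diagonal, so g^{ij} is diagonal with entries 1/g_{ii}: diag(1, 1/(r^2)).
g^{ij}:
  [1, 0]
  [0, 1/r^2]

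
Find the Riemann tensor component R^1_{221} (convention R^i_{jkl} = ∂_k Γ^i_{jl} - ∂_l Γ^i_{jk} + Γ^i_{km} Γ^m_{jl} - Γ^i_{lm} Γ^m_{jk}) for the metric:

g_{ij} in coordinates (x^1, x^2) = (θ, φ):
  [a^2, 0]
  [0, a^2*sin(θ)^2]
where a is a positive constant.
Non-zero Christoffel symbols (Γ^k_{ij} = Γ^k_{ji}):
Γ^θ_{φ φ} = -sin(2*θ)/2
Γ^φ_{θ φ} = 1/tan(θ)
R^θ_{φ φ θ} = ∂_φ Γ^θ_{φ θ} - ∂_θ Γ^θ_{φ φ} + Γ^θ_{φ m} Γ^m_{φ θ} - Γ^θ_{θ m} Γ^m_{φ φ}
  = (0) - (-cos(2*θ)) + (-cos(θ)^2) - (0) = -sin(θ)^2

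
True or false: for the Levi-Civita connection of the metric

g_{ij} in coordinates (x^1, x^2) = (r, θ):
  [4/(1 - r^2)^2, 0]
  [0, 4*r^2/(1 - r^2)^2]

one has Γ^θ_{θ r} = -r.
Γ^θ_{θ r} = (1/2) g^{θθ} (∂_θ g_{θr} + ∂_r g_{θθ} - ∂_θ g_{θr}) = (1/2)((1 - r^2)^2/(4*r^2))((0) + (-8*(r^3 + r)/(r^2 - 1)^3) - (0)) = (-r^2 - 1)/(r^3 - r)
This differs from the proposed value -r.
False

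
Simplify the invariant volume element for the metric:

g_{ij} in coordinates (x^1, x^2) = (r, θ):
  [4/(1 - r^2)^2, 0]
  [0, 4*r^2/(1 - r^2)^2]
det(g) = 16*r^2/(1 - r^2)^4
√|det(g)| = 4*r/(r^2 - 1)^2
Volume element: dV = 4*r/(r^2 - 1)^2 dr dθ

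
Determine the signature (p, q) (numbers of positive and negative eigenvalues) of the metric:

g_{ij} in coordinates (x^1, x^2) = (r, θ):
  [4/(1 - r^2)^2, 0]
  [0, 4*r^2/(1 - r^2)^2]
The metric is diagonal, so its eigenvalues are the diagonal entries: 4/(1 - r^2)^2, 4*r^2/(1 - r^2)^2 (at a generic point, where coordinate-dependent entries are positive).
2 positive, 0 negative.
(2, 0) - Riemannian (positive definite)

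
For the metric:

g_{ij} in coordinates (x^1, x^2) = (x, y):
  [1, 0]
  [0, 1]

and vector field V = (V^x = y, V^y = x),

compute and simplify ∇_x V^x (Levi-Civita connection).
All Christoffel symbols are zero.
∇_x V^x = ∂_x V^x + Γ^x_{x j} V^j
  = (0) + (0)(y) + (0)(x)
  = 0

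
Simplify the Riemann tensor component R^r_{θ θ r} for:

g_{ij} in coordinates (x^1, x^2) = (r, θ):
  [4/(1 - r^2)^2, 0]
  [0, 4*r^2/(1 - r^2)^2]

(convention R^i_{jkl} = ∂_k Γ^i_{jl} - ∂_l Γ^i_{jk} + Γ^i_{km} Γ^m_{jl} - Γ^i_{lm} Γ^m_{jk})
Non-zero Christoffel symbols (Γ^k_{ij} = Γ^k_{ji}):
Γ^r_{r r} = 2*r/(1 - r^2)
Γ^r_{θ θ} = (r^3 + r)/(r^2 - 1)
Γ^θ_{r θ} = (-r^2 - 1)/(r^3 - r)
R^r_{θ θ r} = ∂_θ Γ^r_{θ r} - ∂_r Γ^r_{θ θ} + Γ^r_{θ m} Γ^m_{θ r} - Γ^r_{r m} Γ^m_{θ θ}
  = (0) - ((r^4 - 4*r^2 - 1)/(r^2 - 1)^2) + (-(r^2 + 1)^2/(r^2 - 1)^2) - (-2*r^2*(r^2 + 1)/(r^2 - 1)^2) = 4*r^2/(r^2 - 1)^2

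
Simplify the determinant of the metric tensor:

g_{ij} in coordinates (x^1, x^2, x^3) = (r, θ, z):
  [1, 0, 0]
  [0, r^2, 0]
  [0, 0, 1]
Diagonal metric: det(g) = g_{11}·g_{22}·g_{33}
= (1)·(r^2)·(1)
det(g) = r^2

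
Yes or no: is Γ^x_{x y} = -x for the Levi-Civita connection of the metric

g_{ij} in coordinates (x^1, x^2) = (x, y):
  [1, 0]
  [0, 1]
Γ^x_{x y} = (1/2) g^{xx} (∂_x g_{xy} + ∂_y g_{xx} - ∂_x g_{xy}) = (1/2)(1)((0) + (0) - (0)) = 0
This differs from the proposed value -x.
No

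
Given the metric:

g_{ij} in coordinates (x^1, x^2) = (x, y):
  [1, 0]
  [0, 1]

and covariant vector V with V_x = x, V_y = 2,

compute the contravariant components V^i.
Inverse metric (diagonal): g^{xx} = 1, g^{yy} = 1
V^i = g^{ij} V_j:
V^x = (1)(x) + (0)(2) = x
V^y = (0)(x) + (1)(2) = 2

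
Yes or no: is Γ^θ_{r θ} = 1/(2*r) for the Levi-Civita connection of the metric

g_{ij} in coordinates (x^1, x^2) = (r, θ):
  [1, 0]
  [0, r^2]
Γ^θ_{r θ} = (1/2) g^{θθ} (∂_r g_{θθ} + ∂_θ g_{θr} - ∂_θ g_{rθ}) = (1/2)(1/r^2)((2*r) + (0) - (0)) = 1/r
This differs from the proposed value 1/(2*r).
No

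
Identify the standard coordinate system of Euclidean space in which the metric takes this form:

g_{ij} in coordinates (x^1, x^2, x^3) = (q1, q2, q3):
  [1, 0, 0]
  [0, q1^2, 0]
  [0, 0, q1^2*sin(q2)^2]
The line element ds^2 = dq1^2 + q1^2 dq2^2 + q1^2 sin(q2)^2 dq3^2 is dr^2 + r^2 dθ^2 + r^2 sin(θ)^2 dφ^2 with q1 = r, q2 = θ, q3 = φ.
spherical coordinates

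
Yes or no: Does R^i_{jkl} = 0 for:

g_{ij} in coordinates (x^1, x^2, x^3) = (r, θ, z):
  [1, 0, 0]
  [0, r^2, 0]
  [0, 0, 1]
Non-zero Christoffel symbols:
Γ^r_{θ θ} = -r
Γ^θ_{r θ} = 1/r
Ricci tensor: R_{rr} = 0, R_{rθ} = 0, R_{rz} = 0, R_{θθ} = 0, R_{θz} = 0, R_{zz} = 0
All R_{ij} vanish; in 3 dimensions the Riemann tensor is fully determined by the Ricci tensor, so R^i_{jkl} = 0: the metric is flat (curvilinear coordinates on flat space).
Yes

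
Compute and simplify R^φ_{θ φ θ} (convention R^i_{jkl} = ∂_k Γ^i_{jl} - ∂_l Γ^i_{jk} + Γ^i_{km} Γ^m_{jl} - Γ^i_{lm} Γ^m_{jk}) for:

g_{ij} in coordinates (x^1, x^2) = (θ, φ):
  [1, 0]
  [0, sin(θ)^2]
Non-zero Christoffel symbols (Γ^k_{ij} = Γ^k_{ji}):
Γ^θ_{φ φ} = -sin(2*θ)/2
Γ^φ_{θ φ} = 1/tan(θ)
R^φ_{θ φ θ} = ∂_φ Γ^φ_{θ θ} - ∂_θ Γ^φ_{θ φ} + Γ^φ_{φ m} Γ^m_{θ θ} - Γ^φ_{θ m} Γ^m_{θ φ}
  = (0) - (-1/sin(θ)^2) + (0) - (1/tan(θ)^2) = 1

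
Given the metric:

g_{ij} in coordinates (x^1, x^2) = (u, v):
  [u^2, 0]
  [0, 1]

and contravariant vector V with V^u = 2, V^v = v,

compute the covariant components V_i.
V_i = g_{ij} V^j:
V_u = (u^2)(2) + (0)(v) = 2*u^2
V_v = (0)(2) + (1)(v) = v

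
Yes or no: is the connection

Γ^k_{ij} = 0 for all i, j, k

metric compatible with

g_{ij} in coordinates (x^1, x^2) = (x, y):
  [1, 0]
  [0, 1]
Using ∇_k g_{ij} = ∂_k g_{ij} - Γ^m_{ki} g_{mj} - Γ^m_{kj} g_{im}:
e.g. ∇_x g_{xy} = (0) - (0) - (0) = 0
Every component ∇_k g_{ij} vanishes: the connection is metric compatible.
Yes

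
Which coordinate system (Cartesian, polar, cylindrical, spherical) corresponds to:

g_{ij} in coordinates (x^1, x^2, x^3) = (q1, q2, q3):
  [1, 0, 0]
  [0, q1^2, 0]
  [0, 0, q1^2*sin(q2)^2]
The line element ds^2 = dq1^2 + q1^2 dq2^2 + q1^2 sin(q2)^2 dq3^2 is dr^2 + r^2 dθ^2 + r^2 sin(θ)^2 dφ^2 with q1 = r, q2 = θ, q3 = φ.
spherical coordinates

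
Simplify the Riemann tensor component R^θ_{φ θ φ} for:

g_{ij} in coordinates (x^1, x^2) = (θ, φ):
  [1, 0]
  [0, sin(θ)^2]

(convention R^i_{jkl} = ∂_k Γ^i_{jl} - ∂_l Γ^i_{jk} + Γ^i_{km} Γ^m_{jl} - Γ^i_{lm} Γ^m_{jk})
Non-zero Christoffel symbols (Γ^k_{ij} = Γ^k_{ji}):
Γ^θ_{φ φ} = -sin(2*θ)/2
Γ^φ_{θ φ} = 1/tan(θ)
R^θ_{φ θ φ} = ∂_θ Γ^θ_{φ φ} - ∂_φ Γ^θ_{φ θ} + Γ^θ_{θ m} Γ^m_{φ φ} - Γ^θ_{φ m} Γ^m_{φ θ}
  = (-cos(2*θ)) - (0) + (0) - (-cos(θ)^2) = sin(θ)^2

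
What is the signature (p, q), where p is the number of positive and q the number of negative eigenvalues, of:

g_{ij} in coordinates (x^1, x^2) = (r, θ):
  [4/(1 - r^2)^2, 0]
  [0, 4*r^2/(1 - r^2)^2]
The metric is diagonal, so its eigenvalues are the diagonal entries: 4/(1 - r^2)^2, 4*r^2/(1 - r^2)^2 (at a generic point, where coordinate-dependent entries are positive).
2 positive, 0 negative.
(2, 0) - Riemannian (positive definite)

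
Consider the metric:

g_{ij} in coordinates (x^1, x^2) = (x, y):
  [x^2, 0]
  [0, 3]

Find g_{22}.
With x^1 = x, x^2 = y, g_{22} = g_{yy} is the row-2, column-2 entry of the matrix.
g_{22} = 3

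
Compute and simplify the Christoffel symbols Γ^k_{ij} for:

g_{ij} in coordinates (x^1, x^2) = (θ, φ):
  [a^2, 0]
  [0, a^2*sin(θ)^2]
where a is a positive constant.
Using Γ^k_{ij} = (1/2) g^{km} (∂_i g_{mj} + ∂_j g_{mi} - ∂_m g_{ij}); the metric is diagonal, so only the m = k term contributes.
Non-zero symbols (using the symmetry Γ^k_{ij} = Γ^k_{ji}):
Γ^θ_{φ φ} = (1/2) g^{θθ} (∂_φ g_{θφ} + ∂_φ g_{θφ} - ∂_θ g_{φφ}) = (1/2)(1/a^2)((0) + (0) - (a^2*sin(2*θ))) = -sin(2*θ)/2
Γ^φ_{θ φ} = (1/2) g^{φφ} (∂_θ g_{φφ} + ∂_φ g_{φθ} - ∂_φ g_{θφ}) = (1/2)(1/(a^2*sin(θ)^2))((a^2*sin(2*θ)) + (0) - (0)) = 1/tan(θ)
All other Christoffel symbols are zero.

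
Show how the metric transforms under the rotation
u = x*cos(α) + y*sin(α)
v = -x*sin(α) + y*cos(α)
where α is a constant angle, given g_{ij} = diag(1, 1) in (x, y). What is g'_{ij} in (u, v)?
Invert the transformation: x = u*cos(α) - v*sin(α), y = u*sin(α) + v*cos(α)
g'_{ij} = (∂x^k/∂x'^i)(∂x^l/∂x'^j) g_{kl}; with g_{kl} = δ_{kl} this is Σ_k (∂x^k/∂x'^i)(∂x^k/∂x'^j).
Jacobian: ∂x/∂u = cos(α), ∂x/∂v = -sin(α), ∂y/∂u = sin(α), ∂y/∂v = cos(α)
g'_{uu} = (cos(α))(cos(α)) + (sin(α))(sin(α)) = 1
g'_{uv} = (cos(α))(-sin(α)) + (sin(α))(cos(α)) = 0
g'_{vv} = (-sin(α))(-sin(α)) + (cos(α))(cos(α)) = 1
g'_{ij} = diag(1, 1)
The Euclidean metric is invariant under rotations.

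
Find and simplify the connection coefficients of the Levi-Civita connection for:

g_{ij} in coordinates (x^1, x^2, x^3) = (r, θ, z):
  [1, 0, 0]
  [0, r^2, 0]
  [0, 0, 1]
Using Γ^k_{ij} = (1/2) g^{km} (∂_i g_{mj} + ∂_j g_{mi} - ∂_m g_{ij}); the metric is diagonal, so only the m = k term contributes.
Non-zero symbols (using the symmetry Γ^k_{ij} = Γ^k_{ji}):
Γ^r_{θ θ} = (1/2) g^{rr} (∂_θ g_{rθ} + ∂_θ g_{rθ} - ∂_r g_{θθ}) = (1/2)(1)((0) + (0) - (2*r)) = -r
Γ^θ_{r θ} = (1/2) g^{θθ} (∂_r g_{θθ} + ∂_θ g_{θr} - ∂_θ g_{rθ}) = (1/2)(1/r^2)((2*r) + (0) - (0)) = 1/r
All other Christoffel symbols are zero.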